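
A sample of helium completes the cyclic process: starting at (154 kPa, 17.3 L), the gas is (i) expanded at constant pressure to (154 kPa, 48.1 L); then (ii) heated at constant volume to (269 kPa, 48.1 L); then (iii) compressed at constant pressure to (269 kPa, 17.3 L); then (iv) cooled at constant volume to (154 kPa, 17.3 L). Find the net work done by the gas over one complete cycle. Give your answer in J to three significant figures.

W_net ≈ -3540 J

Constant-volume legs do no work.
W(i) = (154)(48.1 − 17.3) = 4743 J; W(iii) = (269)(17.3 − 48.1) = -8285 J.
W_net = 4743 − 8285 = -3542 J (the counter-clockwise enclosed area).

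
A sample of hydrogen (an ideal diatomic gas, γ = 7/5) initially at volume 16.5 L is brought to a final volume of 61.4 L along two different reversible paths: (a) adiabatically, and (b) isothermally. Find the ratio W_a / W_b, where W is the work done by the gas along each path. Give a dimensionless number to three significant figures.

Path (a) adiabatic: W = P₁V₁(1 − (V₁/V₂)^(γ−1))/(γ−1) → W_a/(P₁V₁) = 1.022.
Path (b) isothermal: W = P₁V₁ ln(V₂/V₁) → W_b/(P₁V₁) = 1.314.
W_a / W_b = 1.022 / 1.314 = 0.7778.

W_a / W_b ≈ 0.778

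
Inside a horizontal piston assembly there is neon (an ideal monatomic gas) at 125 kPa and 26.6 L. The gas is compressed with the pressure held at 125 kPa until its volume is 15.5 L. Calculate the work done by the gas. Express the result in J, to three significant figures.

Isobaric: W = P ΔV.
W = (125 kPa)(15.5 − 26.6 L) = (125)(-11.1) = -1388 J.

W ≈ -1390 J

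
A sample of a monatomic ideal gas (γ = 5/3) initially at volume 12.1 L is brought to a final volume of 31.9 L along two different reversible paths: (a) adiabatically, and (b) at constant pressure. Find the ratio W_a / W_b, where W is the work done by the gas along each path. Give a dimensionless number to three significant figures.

Path (a) adiabatic: W = P₁V₁(1 − (V₁/V₂)^(γ−1))/(γ−1) → W_a/(P₁V₁) = 0.714.
Path (b) isobaric: W = P₁(V₂ − V₁) → W_b/(P₁V₁) = 1.636.
W_a / W_b = 0.714 / 1.636 = 0.4363.

W_a / W_b ≈ 0.436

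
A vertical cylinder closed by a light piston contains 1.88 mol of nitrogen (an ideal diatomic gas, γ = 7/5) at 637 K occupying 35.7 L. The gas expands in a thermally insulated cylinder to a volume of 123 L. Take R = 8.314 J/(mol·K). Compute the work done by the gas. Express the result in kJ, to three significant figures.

Adiabatic: TV^(γ−1) = const with γ = 7/5.
T₂ = T₁ (V₁/V₂)^(γ−1) = 637 × (35.7/123)^0.4 = 637 × 0.6097 = 388.4 K.
W_by = nCᵥ(T₁ − T₂) = (1.88)(20.79)(637 − 388.4) = 9715 J.

W ≈ 9.72 kJ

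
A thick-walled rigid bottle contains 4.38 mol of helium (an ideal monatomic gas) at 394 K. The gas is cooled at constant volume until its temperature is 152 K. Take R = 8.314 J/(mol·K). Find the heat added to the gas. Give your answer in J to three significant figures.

Constant volume ⇒ W = 0, so Q = ΔU = nCᵥΔT with Cᵥ = 3R/2 = 12.47 J/(mol·K).
ΔU = (4.38)(12.47)(152 − 394) = -13219 J.

Q ≈ -13200 J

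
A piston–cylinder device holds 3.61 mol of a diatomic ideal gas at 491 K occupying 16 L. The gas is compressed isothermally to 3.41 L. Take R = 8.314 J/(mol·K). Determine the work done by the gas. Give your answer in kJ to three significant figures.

Isothermal: W = nRT ln(V₂/V₁).
W = (3.61)(8.314)(491) × ln(3.41/16)
  = 14737 × -1.546
W_by_gas = -22781 J.

W ≈ -22.8 kJ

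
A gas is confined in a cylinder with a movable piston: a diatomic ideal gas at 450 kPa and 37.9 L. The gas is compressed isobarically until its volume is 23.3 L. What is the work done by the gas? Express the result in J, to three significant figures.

W ≈ -6570 J

Isobaric: W = P ΔV.
W = (450 kPa)(23.3 − 37.9 L) = (450)(-14.6) = -6570 J.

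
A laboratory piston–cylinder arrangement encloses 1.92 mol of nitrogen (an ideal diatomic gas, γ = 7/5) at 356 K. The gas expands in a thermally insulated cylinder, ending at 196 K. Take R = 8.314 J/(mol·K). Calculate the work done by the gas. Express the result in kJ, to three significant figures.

Adiabatic ⇒ Q = 0, so W_by = −ΔU = nCᵥ(T₁ − T₂).
Cᵥ = 5R/2 = 20.79 J/(mol·K).
W = (1.92)(20.79)(356 − 196) = 6385 J.

W ≈ 6.39 kJ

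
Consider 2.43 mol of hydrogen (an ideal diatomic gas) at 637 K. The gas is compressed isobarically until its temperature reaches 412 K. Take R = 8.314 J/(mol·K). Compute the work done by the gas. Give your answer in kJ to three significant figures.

W ≈ -4.55 kJ

Isobaric: W = P ΔV = nR ΔT.
W = (2.43)(8.314)(412 − 637) = -4546 J.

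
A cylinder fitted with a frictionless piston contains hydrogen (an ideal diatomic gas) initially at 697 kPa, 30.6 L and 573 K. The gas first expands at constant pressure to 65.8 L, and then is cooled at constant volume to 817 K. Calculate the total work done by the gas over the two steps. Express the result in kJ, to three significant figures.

Step 1 (isobaric): W = PΔV = (697 kPa)(65.8 − 30.6 L) = 24534 J.
Step 2 (isochoric): W = 0 (constant volume).
W_total = 24534 + 0 = 24534 J.

W_total ≈ 24.5 kJ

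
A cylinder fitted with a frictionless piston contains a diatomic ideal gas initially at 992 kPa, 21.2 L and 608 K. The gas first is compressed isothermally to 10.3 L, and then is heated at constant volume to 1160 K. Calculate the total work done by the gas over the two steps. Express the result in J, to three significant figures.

Step 1 (isothermal): W = P₁V₁ ln(V₂/V₁) = (21030) ln(10.3/21.2) = -15181 J.
Step 2 (isochoric): W = 0 (constant volume).
W_total = -15181 + 0 = -15181 J.

W_total ≈ -15200 J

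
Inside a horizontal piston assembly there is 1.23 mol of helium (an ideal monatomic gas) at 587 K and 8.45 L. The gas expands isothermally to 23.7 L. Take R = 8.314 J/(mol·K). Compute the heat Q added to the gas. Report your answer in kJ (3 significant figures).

Isothermal ⇒ ΔU = 0, so Q = W = nRT ln(V₂/V₁).
Q = (1.23)(8.314)(587) ln(23.7/8.45) = 6003 × 1.031 = 6191 J.

Q ≈ 6.19 kJ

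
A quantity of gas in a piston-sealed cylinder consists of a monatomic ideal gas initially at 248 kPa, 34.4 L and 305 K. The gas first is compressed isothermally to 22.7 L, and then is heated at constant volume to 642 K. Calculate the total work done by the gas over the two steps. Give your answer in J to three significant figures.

W_total ≈ -3550 J

Step 1 (isothermal): W = P₁V₁ ln(V₂/V₁) = (8531) ln(22.7/34.4) = -3546 J.
Step 2 (isochoric): W = 0 (constant volume).
W_total = -3546 + 0 = -3546 J.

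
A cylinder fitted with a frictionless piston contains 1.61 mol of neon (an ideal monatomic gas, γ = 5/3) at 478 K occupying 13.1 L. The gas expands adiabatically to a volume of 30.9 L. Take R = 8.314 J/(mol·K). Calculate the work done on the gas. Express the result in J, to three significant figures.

W ≈ -4180 J

Adiabatic: TV^(γ−1) = const with γ = 5/3.
T₂ = T₁ (V₁/V₂)^(γ−1) = 478 × (13.1/30.9)^0.667 = 478 × 0.5643 = 269.8 K.
W_by = nCᵥ(T₁ − T₂) = (1.61)(12.47)(478 − 269.8) = 4181 J.
Work on gas = −W_by = -4181 J.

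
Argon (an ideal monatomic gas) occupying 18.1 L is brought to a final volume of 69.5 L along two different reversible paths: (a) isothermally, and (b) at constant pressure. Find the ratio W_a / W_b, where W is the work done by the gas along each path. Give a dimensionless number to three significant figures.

Path (a) isothermal: W = P₁V₁ ln(V₂/V₁) → W_a/(P₁V₁) = 1.345.
Path (b) isobaric: W = P₁(V₂ − V₁) → W_b/(P₁V₁) = 2.84.
W_a / W_b = 1.345 / 2.84 = 0.4738.

W_a / W_b ≈ 0.474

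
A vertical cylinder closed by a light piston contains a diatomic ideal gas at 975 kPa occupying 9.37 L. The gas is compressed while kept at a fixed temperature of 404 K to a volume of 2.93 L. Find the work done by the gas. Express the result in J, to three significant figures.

Isothermal: W = nRT ln(V₂/V₁) = P₁V₁ ln(V₂/V₁).
P₁V₁ = (975 kPa)(9.37 L) = 9136 J.
W = 9136 × ln(2.93/9.37) = 9136 × -1.163
W_by_gas = -10620 J.

W ≈ -10600 J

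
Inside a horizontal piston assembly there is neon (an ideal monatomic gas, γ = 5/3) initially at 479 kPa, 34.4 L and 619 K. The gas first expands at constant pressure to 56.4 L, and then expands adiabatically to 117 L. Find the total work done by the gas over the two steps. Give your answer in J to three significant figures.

W_total ≈ 26100 J

Step 1 (isobaric): W = PΔV = (479 kPa)(56.4 − 34.4 L) = 10538 J.
After step 1: P = 479 kPa, V = 56.4 L, T = 1015 K.
Step 2 (adiabatic): W = (P₁V₁ − P₂V₂)/(γ−1) = (27016 − 16609)/0.667 = 15610 J.
W_total = 10538 + 15610 = 26148 J.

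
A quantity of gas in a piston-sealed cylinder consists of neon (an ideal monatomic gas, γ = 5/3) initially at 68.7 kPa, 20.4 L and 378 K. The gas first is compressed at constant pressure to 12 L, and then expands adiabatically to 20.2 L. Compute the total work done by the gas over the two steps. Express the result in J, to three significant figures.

Step 1 (isobaric): W = PΔV = (68.7 kPa)(12 − 20.4 L) = -577.1 J.
After step 1: P = 68.7 kPa, V = 12 L, T = 222.4 K.
Step 2 (adiabatic): W = (P₁V₁ − P₂V₂)/(γ−1) = (824.4 − 582.6)/0.667 = 362.7 J.
W_total = -577.1 + 362.7 = -214.4 J.

W_total ≈ -214 J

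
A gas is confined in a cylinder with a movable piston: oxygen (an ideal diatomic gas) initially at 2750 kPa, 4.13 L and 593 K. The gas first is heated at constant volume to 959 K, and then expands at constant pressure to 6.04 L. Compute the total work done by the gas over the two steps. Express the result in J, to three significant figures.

Step 1 (isochoric): W = 0 (constant volume).
After step 1: P = 4447 kPa (V unchanged).
Step 2 (isobaric): W = PΔV = (4447 kPa)(6.04 − 4.13 L) = 8494 J.
W_total = 0 + 8494 = 8494 J.

W_total ≈ 8490 J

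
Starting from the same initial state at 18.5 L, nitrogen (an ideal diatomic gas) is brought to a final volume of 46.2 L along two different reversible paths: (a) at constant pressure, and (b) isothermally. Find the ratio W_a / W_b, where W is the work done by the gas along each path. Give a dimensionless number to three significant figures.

W_a / W_b ≈ 1.64

Path (a) isobaric: W = P₁(V₂ − V₁) → W_a/(P₁V₁) = 1.497.
Path (b) isothermal: W = P₁V₁ ln(V₂/V₁) → W_b/(P₁V₁) = 0.9152.
W_a / W_b = 1.497 / 0.9152 = 1.636.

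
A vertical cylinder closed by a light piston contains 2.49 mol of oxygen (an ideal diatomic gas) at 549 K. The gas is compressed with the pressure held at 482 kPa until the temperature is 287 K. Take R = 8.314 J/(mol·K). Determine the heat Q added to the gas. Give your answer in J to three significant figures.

Isobaric: W = nRΔT = (2.49)(8.314)(-262) = -5424 J.
ΔU = nCᵥΔT with Cᵥ = 5R/2: ΔU = (2.49)(20.79)(-262) = -13560 J.
Q = ΔU + W = -13560 − 5424 = -18984 J.

Q ≈ -19000 J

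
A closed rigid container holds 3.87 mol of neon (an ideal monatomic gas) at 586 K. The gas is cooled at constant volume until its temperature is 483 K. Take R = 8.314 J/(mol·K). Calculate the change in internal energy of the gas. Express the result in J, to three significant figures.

Constant volume ⇒ W = 0, so Q = ΔU = nCᵥΔT with Cᵥ = 3R/2 = 12.47 J/(mol·K).
ΔU = (3.87)(12.47)(483 − 586) = -4971 J.

ΔU ≈ -4970 J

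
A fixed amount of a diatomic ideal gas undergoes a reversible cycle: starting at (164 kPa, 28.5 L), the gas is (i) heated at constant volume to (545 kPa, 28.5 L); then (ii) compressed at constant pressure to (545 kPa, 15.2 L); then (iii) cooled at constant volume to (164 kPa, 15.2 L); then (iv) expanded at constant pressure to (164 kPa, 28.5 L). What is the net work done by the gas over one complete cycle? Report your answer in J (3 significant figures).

W_net ≈ -5070 J

Constant-volume legs do no work.
W(ii) = (545)(15.2 − 28.5) = -7248 J; W(iv) = (164)(28.5 − 15.2) = 2181 J.
W_net = -7248 + 2181 = -5067 J (the counter-clockwise enclosed area).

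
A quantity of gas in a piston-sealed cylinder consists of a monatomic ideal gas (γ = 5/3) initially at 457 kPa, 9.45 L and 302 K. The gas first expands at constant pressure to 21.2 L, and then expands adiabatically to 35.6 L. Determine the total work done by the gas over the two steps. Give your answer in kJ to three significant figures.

W_total ≈ 9.62 kJ

Step 1 (isobaric): W = PΔV = (457 kPa)(21.2 − 9.45 L) = 5370 J.
After step 1: P = 457 kPa, V = 21.2 L, T = 677.5 K.
Step 2 (adiabatic): W = (P₁V₁ − P₂V₂)/(γ−1) = (9688 − 6858)/0.667 = 4246 J.
W_total = 5370 + 4246 = 9616 J.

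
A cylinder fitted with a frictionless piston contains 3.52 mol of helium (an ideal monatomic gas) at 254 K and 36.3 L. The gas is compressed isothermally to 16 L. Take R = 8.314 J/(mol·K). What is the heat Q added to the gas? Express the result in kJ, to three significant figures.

Q ≈ -6.09 kJ

Isothermal ⇒ ΔU = 0, so Q = W = nRT ln(V₂/V₁).
Q = (3.52)(8.314)(254) ln(16/36.3) = 7433 × -0.8192 = -6090 J.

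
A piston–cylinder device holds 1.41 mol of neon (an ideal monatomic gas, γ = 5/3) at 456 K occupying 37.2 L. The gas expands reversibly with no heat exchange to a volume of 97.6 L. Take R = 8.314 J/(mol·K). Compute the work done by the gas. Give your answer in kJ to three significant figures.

Adiabatic: TV^(γ−1) = const with γ = 5/3.
T₂ = T₁ (V₁/V₂)^(γ−1) = 456 × (37.2/97.6)^0.667 = 456 × 0.5257 = 239.7 K.
W_by = nCᵥ(T₁ − T₂) = (1.41)(12.47)(456 − 239.7) = 3803 J.

W ≈ 3.80 kJ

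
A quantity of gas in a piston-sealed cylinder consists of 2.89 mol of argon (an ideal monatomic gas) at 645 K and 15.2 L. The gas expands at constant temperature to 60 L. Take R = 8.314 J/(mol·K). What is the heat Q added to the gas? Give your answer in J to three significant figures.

Q ≈ 21300 J

Isothermal ⇒ ΔU = 0, so Q = W = nRT ln(V₂/V₁).
Q = (2.89)(8.314)(645) ln(60/15.2) = 15498 × 1.373 = 21279 J.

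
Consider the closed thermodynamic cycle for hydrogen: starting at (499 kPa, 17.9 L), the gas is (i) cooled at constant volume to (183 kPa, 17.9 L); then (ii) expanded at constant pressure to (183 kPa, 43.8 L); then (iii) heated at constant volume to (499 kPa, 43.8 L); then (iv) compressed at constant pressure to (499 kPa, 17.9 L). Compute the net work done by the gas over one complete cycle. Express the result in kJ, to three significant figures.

W_net ≈ -8.18 kJ

Constant-volume legs do no work.
W(ii) = (183)(43.8 − 17.9) = 4740 J; W(iv) = (499)(17.9 − 43.8) = -12924 J.
W_net = 4740 − 12924 = -8184 J (the counter-clockwise enclosed area).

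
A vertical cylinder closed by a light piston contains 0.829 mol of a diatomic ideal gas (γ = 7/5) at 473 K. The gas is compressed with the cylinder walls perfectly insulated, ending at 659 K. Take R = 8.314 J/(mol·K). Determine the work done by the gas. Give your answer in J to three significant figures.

W ≈ -3200 J

Adiabatic ⇒ Q = 0, so W_by = −ΔU = nCᵥ(T₁ − T₂).
Cᵥ = 5R/2 = 20.79 J/(mol·K).
W = (0.829)(20.79)(473 − 659) = -3205 J.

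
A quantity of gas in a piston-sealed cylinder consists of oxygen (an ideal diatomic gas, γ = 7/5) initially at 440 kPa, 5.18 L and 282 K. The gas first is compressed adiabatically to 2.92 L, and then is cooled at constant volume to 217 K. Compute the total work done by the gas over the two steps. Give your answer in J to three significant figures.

Step 1 (adiabatic): W = (P₁V₁ − P₂V₂)/(γ−1) = (2279 − 2867)/0.4 = -1468 J.
Step 2 (isochoric): W = 0 (constant volume).
W_total = -1468 + 0 = -1468 J.

W_total ≈ -1470 J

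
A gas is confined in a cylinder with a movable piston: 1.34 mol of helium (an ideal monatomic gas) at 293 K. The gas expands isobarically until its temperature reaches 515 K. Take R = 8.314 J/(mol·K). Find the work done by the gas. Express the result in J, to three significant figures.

Isobaric: W = P ΔV = nR ΔT.
W = (1.34)(8.314)(515 − 293) = 2473 J.

W ≈ 2470 J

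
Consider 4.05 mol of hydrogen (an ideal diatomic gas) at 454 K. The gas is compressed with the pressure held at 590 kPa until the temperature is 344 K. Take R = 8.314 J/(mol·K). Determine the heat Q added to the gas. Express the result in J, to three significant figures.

Isobaric: W = nRΔT = (4.05)(8.314)(-110) = -3704 J.
ΔU = nCᵥΔT with Cᵥ = 5R/2: ΔU = (4.05)(20.79)(-110) = -9260 J.
Q = ΔU + W = -9260 − 3704 = -12964 J.

Q ≈ -13000 J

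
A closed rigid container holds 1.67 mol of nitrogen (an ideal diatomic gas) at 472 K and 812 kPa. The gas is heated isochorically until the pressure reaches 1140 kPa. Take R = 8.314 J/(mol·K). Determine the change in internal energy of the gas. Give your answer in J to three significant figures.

Constant volume ⇒ W = 0, so Q = ΔU = nCᵥΔT with Cᵥ = 5R/2 = 20.79 J/(mol·K).
At constant V, T₂/T₁ = P₂/P₁ ⇒ ΔT = T₁(P₂/P₁ − 1) = 472·(1140/812 − 1) = 190.7 K.
ΔU = (1.67)(20.79)(190.7) = 6618 J.

ΔU ≈ 6620 J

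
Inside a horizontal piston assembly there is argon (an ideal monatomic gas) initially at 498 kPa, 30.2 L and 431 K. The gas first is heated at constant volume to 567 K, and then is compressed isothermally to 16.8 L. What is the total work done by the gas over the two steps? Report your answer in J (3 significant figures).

W_total ≈ -11600 J

Step 1 (isochoric): W = 0 (constant volume).
After step 1: P = 655.1 kPa (V unchanged).
Step 2 (isothermal): W = P₁V₁ ln(V₂/V₁) = (19785) ln(16.8/30.2) = -11603 J.
W_total = 0 − 11603 = -11603 J.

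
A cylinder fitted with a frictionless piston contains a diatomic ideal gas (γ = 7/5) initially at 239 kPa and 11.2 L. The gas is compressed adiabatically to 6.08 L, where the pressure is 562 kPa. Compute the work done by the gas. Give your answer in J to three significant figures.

W ≈ -1850 J

Adiabatic: W = (P₁V₁ − P₂V₂)/(γ − 1) with γ = 7/5.
P₁V₁ = 2677 J, P₂V₂ = 3417 J.
W = (2677 − 3417) / 0.4 = -1850 J.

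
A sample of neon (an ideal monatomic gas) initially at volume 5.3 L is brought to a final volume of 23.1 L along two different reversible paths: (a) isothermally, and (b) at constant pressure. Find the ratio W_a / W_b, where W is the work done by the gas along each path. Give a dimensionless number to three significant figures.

Path (a) isothermal: W = P₁V₁ ln(V₂/V₁) → W_a/(P₁V₁) = 1.472.
Path (b) isobaric: W = P₁(V₂ − V₁) → W_b/(P₁V₁) = 3.358.
W_a / W_b = 1.472 / 3.358 = 0.4383.

W_a / W_b ≈ 0.438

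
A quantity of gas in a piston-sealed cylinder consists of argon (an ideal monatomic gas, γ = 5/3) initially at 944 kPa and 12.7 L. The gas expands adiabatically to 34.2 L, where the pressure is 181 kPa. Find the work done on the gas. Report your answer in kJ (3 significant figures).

Adiabatic: W = (P₁V₁ − P₂V₂)/(γ − 1) with γ = 5/3.
P₁V₁ = 11989 J, P₂V₂ = 6190 J.
W = (11989 − 6190) / 0.6667 = 8698 J.
Work on gas = −W_by = -8698 J.

W ≈ -8.70 kJ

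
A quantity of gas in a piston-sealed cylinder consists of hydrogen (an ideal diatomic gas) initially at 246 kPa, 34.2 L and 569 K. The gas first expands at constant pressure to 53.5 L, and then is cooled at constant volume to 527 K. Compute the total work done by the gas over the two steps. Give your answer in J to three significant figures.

Step 1 (isobaric): W = PΔV = (246 kPa)(53.5 − 34.2 L) = 4748 J.
Step 2 (isochoric): W = 0 (constant volume).
W_total = 4748 + 0 = 4748 J.

W_total ≈ 4750 J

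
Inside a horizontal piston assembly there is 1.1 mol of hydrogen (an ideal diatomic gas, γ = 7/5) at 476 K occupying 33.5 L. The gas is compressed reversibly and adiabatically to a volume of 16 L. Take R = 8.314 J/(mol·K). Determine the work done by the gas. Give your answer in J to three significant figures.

Adiabatic: TV^(γ−1) = const with γ = 7/5.
T₂ = T₁ (V₁/V₂)^(γ−1) = 476 × (33.5/16)^0.4 = 476 × 1.344 = 639.7 K.
W_by = nCᵥ(T₁ − T₂) = (1.1)(20.79)(476 − 639.7) = -3743 J.

W ≈ -3740 J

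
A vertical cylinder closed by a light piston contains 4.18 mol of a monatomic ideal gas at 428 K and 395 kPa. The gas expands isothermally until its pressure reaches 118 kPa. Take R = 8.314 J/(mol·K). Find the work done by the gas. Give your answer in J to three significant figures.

Isothermal process: W = nRT ln(V₂/V₁) = nRT ln(P₁/P₂).
W = (4.18)(8.314)(428) × ln(395/118)
  = 14874 × ln(3.347) = 14874 × 1.208
W_by_gas = 17971 J.

W ≈ 18000 J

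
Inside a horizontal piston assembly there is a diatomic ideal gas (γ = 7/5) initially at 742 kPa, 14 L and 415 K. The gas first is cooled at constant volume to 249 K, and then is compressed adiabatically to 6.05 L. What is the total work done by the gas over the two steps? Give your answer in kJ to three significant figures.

W_total ≈ -6.21 kJ

Step 1 (isochoric): W = 0 (constant volume).
After step 1: P = 445.2 kPa (V unchanged).
Step 2 (adiabatic): W = (P₁V₁ − P₂V₂)/(γ−1) = (6233 − 8718)/0.4 = -6214 J.
W_total = 0 − 6214 = -6214 J.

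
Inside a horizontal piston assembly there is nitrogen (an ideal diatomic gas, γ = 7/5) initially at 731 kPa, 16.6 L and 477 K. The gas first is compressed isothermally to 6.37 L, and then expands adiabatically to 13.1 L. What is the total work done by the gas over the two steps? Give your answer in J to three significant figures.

Step 1 (isothermal): W = P₁V₁ ln(V₂/V₁) = (12135) ln(6.37/16.6) = -11623 J.
After step 1: P = 1905 kPa, V = 6.37 L, T = 477 K.
Step 2 (adiabatic): W = (P₁V₁ − P₂V₂)/(γ−1) = (12135 − 9094)/0.4 = 7601 J.
W_total = -11623 + 7601 = -4022 J.

W_total ≈ -4020 J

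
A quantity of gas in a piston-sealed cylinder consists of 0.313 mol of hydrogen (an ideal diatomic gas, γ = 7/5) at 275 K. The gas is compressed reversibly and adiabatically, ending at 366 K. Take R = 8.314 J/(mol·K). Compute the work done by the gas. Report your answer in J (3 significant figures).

W ≈ -592 J

Adiabatic ⇒ Q = 0, so W_by = −ΔU = nCᵥ(T₁ − T₂).
Cᵥ = 5R/2 = 20.79 J/(mol·K).
W = (0.313)(20.79)(275 − 366) = -592 J.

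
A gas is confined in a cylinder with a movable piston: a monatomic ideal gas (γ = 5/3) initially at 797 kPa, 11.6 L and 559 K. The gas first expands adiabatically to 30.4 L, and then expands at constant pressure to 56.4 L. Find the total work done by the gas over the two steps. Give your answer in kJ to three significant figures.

W_total ≈ 10.7 kJ

Step 1 (adiabatic): W = (P₁V₁ − P₂V₂)/(γ−1) = (9245 − 4864)/0.667 = 6572 J.
After step 1: P = 160 kPa, V = 30.4 L, T = 294.1 K.
Step 2 (isobaric): W = PΔV = (160 kPa)(56.4 − 30.4 L) = 4160 J.
W_total = 6572 + 4160 = 10732 J.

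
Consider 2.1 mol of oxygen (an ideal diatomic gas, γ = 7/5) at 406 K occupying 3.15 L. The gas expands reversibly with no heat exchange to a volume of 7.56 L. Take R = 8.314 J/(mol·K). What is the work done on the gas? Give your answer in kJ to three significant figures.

Adiabatic: TV^(γ−1) = const with γ = 7/5.
T₂ = T₁ (V₁/V₂)^(γ−1) = 406 × (3.15/7.56)^0.4 = 406 × 0.7046 = 286 K.
W_by = nCᵥ(T₁ − T₂) = (2.1)(20.79)(406 − 286) = 5236 J.
Work on gas = −W_by = -5236 J.

W ≈ -5.24 kJ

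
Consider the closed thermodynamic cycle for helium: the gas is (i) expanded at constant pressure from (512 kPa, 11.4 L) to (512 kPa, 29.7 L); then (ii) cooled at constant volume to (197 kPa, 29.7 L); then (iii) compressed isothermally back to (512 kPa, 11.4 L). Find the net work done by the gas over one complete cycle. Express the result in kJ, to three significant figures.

W_net ≈ 3.77 kJ

Leg (i): W = PΔV = (512)(29.7 − 11.4) = 9370 J.
Leg (ii): W = 0.
Leg (iii): W = PᵢVᵢ ln(V_f/Vᵢ) = (5851) ln(11.4/29.7) = -5602 J.
W_net = 9370 − 5602 = 3767 J.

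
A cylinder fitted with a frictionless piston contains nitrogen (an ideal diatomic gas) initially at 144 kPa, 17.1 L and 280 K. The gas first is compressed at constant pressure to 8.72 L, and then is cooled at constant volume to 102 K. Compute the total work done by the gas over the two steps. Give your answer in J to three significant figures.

Step 1 (isobaric): W = PΔV = (144 kPa)(8.72 − 17.1 L) = -1207 J.
Step 2 (isochoric): W = 0 (constant volume).
W_total = -1207 + 0 = -1207 J.

W_total ≈ -1210 J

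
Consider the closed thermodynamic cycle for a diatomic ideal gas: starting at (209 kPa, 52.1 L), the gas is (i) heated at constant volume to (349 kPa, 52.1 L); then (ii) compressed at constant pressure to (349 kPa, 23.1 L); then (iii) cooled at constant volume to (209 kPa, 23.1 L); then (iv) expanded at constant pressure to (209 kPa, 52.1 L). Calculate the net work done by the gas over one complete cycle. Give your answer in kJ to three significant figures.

W_net ≈ -4.06 kJ

Constant-volume legs do no work.
W(ii) = (349)(23.1 − 52.1) = -10121 J; W(iv) = (209)(52.1 − 23.1) = 6061 J.
W_net = -10121 + 6061 = -4060 J (the counter-clockwise enclosed area).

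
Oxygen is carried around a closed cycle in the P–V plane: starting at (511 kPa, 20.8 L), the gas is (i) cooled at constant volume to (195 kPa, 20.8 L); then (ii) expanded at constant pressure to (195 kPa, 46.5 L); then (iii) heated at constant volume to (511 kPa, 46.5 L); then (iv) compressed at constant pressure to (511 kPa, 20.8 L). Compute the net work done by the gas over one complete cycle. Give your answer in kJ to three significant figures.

Constant-volume legs do no work.
W(ii) = (195)(46.5 − 20.8) = 5012 J; W(iv) = (511)(20.8 − 46.5) = -13133 J.
W_net = 5012 − 13133 = -8121 J (the counter-clockwise enclosed area).

W_net ≈ -8.12 kJ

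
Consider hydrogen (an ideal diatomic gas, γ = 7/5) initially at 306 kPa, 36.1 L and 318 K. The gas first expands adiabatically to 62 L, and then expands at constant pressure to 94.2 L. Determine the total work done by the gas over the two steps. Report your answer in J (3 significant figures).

W_total ≈ 9990 J

Step 1 (adiabatic): W = (P₁V₁ − P₂V₂)/(γ−1) = (11047 − 8898)/0.4 = 5372 J.
After step 1: P = 143.5 kPa, V = 62 L, T = 256.1 K.
Step 2 (isobaric): W = PΔV = (143.5 kPa)(94.2 − 62 L) = 4621 J.
W_total = 5372 + 4621 = 9993 J.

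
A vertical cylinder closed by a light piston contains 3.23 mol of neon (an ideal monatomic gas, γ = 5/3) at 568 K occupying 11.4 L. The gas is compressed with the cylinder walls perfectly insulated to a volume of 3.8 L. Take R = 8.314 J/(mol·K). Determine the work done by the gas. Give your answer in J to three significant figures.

W ≈ -24700 J

Adiabatic: TV^(γ−1) = const with γ = 5/3.
T₂ = T₁ (V₁/V₂)^(γ−1) = 568 × (11.4/3.8)^0.667 = 568 × 2.08 = 1181 K.
W_by = nCᵥ(T₁ − T₂) = (3.23)(12.47)(568 − 1181) = -24712 J.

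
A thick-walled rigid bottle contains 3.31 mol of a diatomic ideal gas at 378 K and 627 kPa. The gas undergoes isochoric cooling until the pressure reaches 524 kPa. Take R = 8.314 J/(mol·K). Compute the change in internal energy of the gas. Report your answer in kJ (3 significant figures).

Constant volume ⇒ W = 0, so Q = ΔU = nCᵥΔT with Cᵥ = 5R/2 = 20.79 J/(mol·K).
At constant V, T₂/T₁ = P₂/P₁ ⇒ ΔT = T₁(P₂/P₁ − 1) = 378·(524/627 − 1) = -62.1 K.
ΔU = (3.31)(20.79)(-62.1) = -4272 J.

ΔU ≈ -4.27 kJ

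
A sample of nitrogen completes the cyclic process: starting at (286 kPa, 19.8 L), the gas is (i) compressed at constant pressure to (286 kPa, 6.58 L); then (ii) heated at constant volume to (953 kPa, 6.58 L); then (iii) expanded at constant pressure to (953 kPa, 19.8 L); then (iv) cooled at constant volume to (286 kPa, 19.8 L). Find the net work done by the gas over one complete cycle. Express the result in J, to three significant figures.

W_net ≈ 8820 J

Constant-volume legs do no work.
W(i) = (286)(6.58 − 19.8) = -3781 J; W(iii) = (953)(19.8 − 6.58) = 12599 J.
W_net = -3781 + 12599 = 8818 J (the clockwise enclosed area).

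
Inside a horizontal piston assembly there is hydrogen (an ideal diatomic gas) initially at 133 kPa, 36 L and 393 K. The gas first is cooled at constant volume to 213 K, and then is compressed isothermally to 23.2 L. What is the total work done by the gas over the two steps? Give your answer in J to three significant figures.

Step 1 (isochoric): W = 0 (constant volume).
After step 1: P = 72.08 kPa (V unchanged).
Step 2 (isothermal): W = P₁V₁ ln(V₂/V₁) = (2595) ln(23.2/36) = -1140 J.
W_total = 0 − 1140 = -1140 J.

W_total ≈ -1140 J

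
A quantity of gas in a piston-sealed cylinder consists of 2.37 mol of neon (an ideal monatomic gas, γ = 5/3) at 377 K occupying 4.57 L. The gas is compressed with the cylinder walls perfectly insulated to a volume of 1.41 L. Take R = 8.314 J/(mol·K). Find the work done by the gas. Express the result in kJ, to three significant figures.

W ≈ -13.3 kJ

Adiabatic: TV^(γ−1) = const with γ = 5/3.
T₂ = T₁ (V₁/V₂)^(γ−1) = 377 × (4.57/1.41)^0.667 = 377 × 2.19 = 825.7 K.
W_by = nCᵥ(T₁ − T₂) = (2.37)(12.47)(377 − 825.7) = -13261 J.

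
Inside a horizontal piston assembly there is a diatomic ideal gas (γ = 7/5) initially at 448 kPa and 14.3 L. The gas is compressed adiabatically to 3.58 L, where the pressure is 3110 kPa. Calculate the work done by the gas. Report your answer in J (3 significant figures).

W ≈ -11800 J

Adiabatic: W = (P₁V₁ − P₂V₂)/(γ − 1) with γ = 7/5.
P₁V₁ = 6406 J, P₂V₂ = 11134 J.
W = (6406 − 11134) / 0.4 = -11819 J.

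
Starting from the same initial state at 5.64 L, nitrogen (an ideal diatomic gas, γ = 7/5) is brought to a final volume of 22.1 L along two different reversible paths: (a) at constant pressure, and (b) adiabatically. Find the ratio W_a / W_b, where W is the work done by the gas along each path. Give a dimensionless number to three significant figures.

Path (a) isobaric: W = P₁(V₂ − V₁) → W_a/(P₁V₁) = 2.918.
Path (b) adiabatic: W = P₁V₁(1 − (V₁/V₂)^(γ−1))/(γ−1) → W_b/(P₁V₁) = 1.052.
W_a / W_b = 2.918 / 1.052 = 2.774.

W_a / W_b ≈ 2.77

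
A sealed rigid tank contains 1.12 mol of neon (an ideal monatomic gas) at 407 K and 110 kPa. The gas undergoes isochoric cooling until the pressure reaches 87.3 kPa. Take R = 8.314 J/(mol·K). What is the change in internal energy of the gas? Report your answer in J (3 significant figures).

ΔU ≈ -1170 J

Constant volume ⇒ W = 0, so Q = ΔU = nCᵥΔT with Cᵥ = 3R/2 = 12.47 J/(mol·K).
At constant V, T₂/T₁ = P₂/P₁ ⇒ ΔT = T₁(P₂/P₁ − 1) = 407·(87.3/110 − 1) = -83.99 K.
ΔU = (1.12)(12.47)(-83.99) = -1173 J.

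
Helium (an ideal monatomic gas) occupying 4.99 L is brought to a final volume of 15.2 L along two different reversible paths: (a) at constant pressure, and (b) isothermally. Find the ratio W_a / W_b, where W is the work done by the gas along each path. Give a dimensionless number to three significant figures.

W_a / W_b ≈ 1.84

Path (a) isobaric: W = P₁(V₂ − V₁) → W_a/(P₁V₁) = 2.046.
Path (b) isothermal: W = P₁V₁ ln(V₂/V₁) → W_b/(P₁V₁) = 1.114.
W_a / W_b = 2.046 / 1.114 = 1.837.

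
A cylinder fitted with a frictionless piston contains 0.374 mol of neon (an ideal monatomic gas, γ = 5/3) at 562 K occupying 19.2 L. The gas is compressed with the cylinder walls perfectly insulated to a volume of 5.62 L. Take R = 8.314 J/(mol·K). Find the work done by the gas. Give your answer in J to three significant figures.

W ≈ -3320 J

Adiabatic: TV^(γ−1) = const with γ = 5/3.
T₂ = T₁ (V₁/V₂)^(γ−1) = 562 × (19.2/5.62)^0.667 = 562 × 2.268 = 1275 K.
W_by = nCᵥ(T₁ − T₂) = (0.374)(12.47)(562 − 1275) = -3325 J.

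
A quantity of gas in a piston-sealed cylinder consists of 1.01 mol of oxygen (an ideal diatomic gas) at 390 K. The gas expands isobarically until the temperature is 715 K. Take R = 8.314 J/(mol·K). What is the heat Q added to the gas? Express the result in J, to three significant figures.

Q ≈ 9550 J

Isobaric: W = nRΔT = (1.01)(8.314)(325) = 2729 J.
ΔU = nCᵥΔT with Cᵥ = 5R/2: ΔU = (1.01)(20.79)(325) = 6823 J.
Q = ΔU + W = 6823 + 2729 = 9552 J.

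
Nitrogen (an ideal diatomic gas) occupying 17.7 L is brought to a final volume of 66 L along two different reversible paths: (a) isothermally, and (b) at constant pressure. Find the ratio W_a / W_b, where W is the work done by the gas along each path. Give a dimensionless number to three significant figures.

W_a / W_b ≈ 0.482

Path (a) isothermal: W = P₁V₁ ln(V₂/V₁) → W_a/(P₁V₁) = 1.316.
Path (b) isobaric: W = P₁(V₂ − V₁) → W_b/(P₁V₁) = 2.729.
W_a / W_b = 1.316 / 2.729 = 0.4823.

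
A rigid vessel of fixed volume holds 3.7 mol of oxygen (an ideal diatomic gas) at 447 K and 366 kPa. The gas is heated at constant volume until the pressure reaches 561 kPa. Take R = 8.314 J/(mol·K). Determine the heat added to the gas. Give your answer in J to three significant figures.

Constant volume ⇒ W = 0, so Q = ΔU = nCᵥΔT with Cᵥ = 5R/2 = 20.79 J/(mol·K).
At constant V, T₂/T₁ = P₂/P₁ ⇒ ΔT = T₁(P₂/P₁ − 1) = 447·(561/366 − 1) = 238.2 K.
ΔU = (3.7)(20.79)(238.2) = 18315 J.

Q ≈ 18300 J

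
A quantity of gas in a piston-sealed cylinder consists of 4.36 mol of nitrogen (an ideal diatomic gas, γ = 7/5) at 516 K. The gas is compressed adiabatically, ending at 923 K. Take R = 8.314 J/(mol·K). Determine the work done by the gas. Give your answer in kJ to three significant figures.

Adiabatic ⇒ Q = 0, so W_by = −ΔU = nCᵥ(T₁ − T₂).
Cᵥ = 5R/2 = 20.79 J/(mol·K).
W = (4.36)(20.79)(516 − 923) = -36883 J.

W ≈ -36.9 kJ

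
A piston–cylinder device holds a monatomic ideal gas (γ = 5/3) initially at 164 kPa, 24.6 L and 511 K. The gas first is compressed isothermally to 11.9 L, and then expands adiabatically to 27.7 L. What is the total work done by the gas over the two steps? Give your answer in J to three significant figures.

W_total ≈ -324 J

Step 1 (isothermal): W = P₁V₁ ln(V₂/V₁) = (4034) ln(11.9/24.6) = -2930 J.
After step 1: P = 339 kPa, V = 11.9 L, T = 511 K.
Step 2 (adiabatic): W = (P₁V₁ − P₂V₂)/(γ−1) = (4034 − 2297)/0.667 = 2606 J.
W_total = -2930 + 2606 = -323.7 J.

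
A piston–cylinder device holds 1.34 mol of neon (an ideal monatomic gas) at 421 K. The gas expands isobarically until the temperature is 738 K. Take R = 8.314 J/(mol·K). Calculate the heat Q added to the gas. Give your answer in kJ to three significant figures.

Q ≈ 8.83 kJ

Isobaric: W = nRΔT = (1.34)(8.314)(317) = 3532 J.
ΔU = nCᵥΔT with Cᵥ = 3R/2: ΔU = (1.34)(12.47)(317) = 5297 J.
Q = ΔU + W = 5297 + 3532 = 8829 J.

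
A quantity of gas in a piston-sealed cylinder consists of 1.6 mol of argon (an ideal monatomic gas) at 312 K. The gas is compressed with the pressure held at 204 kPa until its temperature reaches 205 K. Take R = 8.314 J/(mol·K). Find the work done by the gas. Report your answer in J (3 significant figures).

W ≈ -1420 J

Isobaric: W = P ΔV = nR ΔT.
W = (1.6)(8.314)(205 − 312) = -1423 J.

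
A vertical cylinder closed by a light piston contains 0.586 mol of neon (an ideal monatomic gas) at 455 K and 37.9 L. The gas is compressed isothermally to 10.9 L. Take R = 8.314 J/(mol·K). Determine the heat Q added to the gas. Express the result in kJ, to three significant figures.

Isothermal ⇒ ΔU = 0, so Q = W = nRT ln(V₂/V₁).
Q = (0.586)(8.314)(455) ln(10.9/37.9) = 2217 × -1.246 = -2763 J.

Q ≈ -2.76 kJ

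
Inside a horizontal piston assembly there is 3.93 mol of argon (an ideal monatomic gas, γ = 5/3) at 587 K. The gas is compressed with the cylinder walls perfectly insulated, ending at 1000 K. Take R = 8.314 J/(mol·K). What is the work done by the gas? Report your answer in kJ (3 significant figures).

W ≈ -20.2 kJ

Adiabatic ⇒ Q = 0, so W_by = −ΔU = nCᵥ(T₁ − T₂).
Cᵥ = 3R/2 = 12.47 J/(mol·K).
W = (3.93)(12.47)(587 − 1000) = -20242 J.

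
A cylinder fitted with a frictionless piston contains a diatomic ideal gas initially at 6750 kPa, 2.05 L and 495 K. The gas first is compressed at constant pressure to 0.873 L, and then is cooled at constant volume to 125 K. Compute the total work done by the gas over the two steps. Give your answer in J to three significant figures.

W_total ≈ -7940 J

Step 1 (isobaric): W = PΔV = (6750 kPa)(0.873 − 2.05 L) = -7945 J.
Step 2 (isochoric): W = 0 (constant volume).
W_total = -7945 + 0 = -7945 J.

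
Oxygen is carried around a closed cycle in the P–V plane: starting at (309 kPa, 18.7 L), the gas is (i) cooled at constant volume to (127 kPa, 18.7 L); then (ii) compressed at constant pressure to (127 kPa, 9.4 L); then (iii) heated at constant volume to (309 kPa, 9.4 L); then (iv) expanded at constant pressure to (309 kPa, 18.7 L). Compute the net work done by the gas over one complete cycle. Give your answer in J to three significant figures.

W_net ≈ 1690 J

Constant-volume legs do no work.
W(ii) = (127)(9.4 − 18.7) = -1181 J; W(iv) = (309)(18.7 − 9.4) = 2874 J.
W_net = -1181 + 2874 = 1693 J (the clockwise enclosed area).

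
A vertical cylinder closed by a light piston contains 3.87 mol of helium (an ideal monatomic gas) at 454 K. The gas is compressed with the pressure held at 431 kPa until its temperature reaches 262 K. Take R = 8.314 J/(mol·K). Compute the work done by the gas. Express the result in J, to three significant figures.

Isobaric: W = P ΔV = nR ΔT.
W = (3.87)(8.314)(262 − 454) = -6178 J.

W ≈ -6180 J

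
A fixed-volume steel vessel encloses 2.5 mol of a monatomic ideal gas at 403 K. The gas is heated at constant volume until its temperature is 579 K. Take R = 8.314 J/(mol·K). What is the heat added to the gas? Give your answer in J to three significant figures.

Constant volume ⇒ W = 0, so Q = ΔU = nCᵥΔT with Cᵥ = 3R/2 = 12.47 J/(mol·K).
ΔU = (2.5)(12.47)(579 − 403) = 5487 J.

Q ≈ 5490 J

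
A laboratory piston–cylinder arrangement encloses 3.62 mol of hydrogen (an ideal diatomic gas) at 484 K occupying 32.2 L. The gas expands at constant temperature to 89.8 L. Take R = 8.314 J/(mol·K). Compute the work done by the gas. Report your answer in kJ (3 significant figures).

Isothermal: W = nRT ln(V₂/V₁).
W = (3.62)(8.314)(484) × ln(89.8/32.2)
  = 14567 × 1.026
W_by_gas = 14940 J.

W ≈ 14.9 kJ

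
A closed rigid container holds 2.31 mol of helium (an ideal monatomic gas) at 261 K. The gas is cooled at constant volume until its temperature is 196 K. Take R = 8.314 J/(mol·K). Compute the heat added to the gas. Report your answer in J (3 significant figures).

Q ≈ -1870 J

Constant volume ⇒ W = 0, so Q = ΔU = nCᵥΔT with Cᵥ = 3R/2 = 12.47 J/(mol·K).
ΔU = (2.31)(12.47)(196 − 261) = -1873 J.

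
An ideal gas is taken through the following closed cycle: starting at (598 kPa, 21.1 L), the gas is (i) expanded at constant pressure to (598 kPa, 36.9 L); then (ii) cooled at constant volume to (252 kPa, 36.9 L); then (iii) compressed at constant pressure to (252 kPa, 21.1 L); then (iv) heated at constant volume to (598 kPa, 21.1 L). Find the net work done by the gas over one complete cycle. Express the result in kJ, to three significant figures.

Constant-volume legs do no work.
W(i) = (598)(36.9 − 21.1) = 9448 J; W(iii) = (252)(21.1 − 36.9) = -3982 J.
W_net = 9448 − 3982 = 5467 J (the clockwise enclosed area).

W_net ≈ 5.47 kJ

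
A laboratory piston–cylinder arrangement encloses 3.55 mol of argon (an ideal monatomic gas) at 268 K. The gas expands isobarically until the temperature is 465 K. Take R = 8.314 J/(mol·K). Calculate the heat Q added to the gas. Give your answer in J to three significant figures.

Isobaric: W = nRΔT = (3.55)(8.314)(197) = 5814 J.
ΔU = nCᵥΔT with Cᵥ = 3R/2: ΔU = (3.55)(12.47)(197) = 8722 J.
Q = ΔU + W = 8722 + 5814 = 14536 J.

Q ≈ 14500 J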